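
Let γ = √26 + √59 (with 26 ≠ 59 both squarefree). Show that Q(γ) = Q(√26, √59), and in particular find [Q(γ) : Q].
[Q(γ) : Q] = 4 (equivalently, Q(γ) = Q(√26, √59))

Obviously Q(γ) ⊆ Q(√26, √59), and [Q(√26, √59):Q] = 4 (since 26, 59 are distinct squarefree integers > 1 with 1534 not a perfect square). To show equality we compute the minimal polynomial of γ. From γ = √26 + √59: γ^2 = 26 + 2√(1534) + 59 = 85 + 2√(1534), so γ^2 - 85 = 2√(1534); squaring, (γ^2 - 85)^2 = 4·1534, i.e. γ^4 - 170γ^2 + 7225 - 6136 = 0, i.e. γ^4 - 170γ^2 + 1089 = 0. So γ is a root of x^4 - 170x^2 + 1089. This polynomial is irreducible over Q: it has no rational root (each ±√26 ± √59 is irrational), and any factorization into two quadratics over Q would force √(1534) ∈ Q (pairing opposite roots) or √26, √59 ∈ Q (other pairings), all impossible. Hence [Q(γ):Q] = 4 = [Q(√26, √59):Q], so Q(γ) = Q(√26, √59).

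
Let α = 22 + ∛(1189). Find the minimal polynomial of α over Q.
m_α(x) = x^3 - 66x^2 + 1452x - 11837

Set β = α - 22 = ∛(1189), so β^3 = 1189. Then (α - 22)^3 - 1189 = 0, i.e. α is a root of g(x) = (x - 22)^3 - 1189 = x^3 - 66x^2 + 1452x - 11837. Since g(x) = h(x - 22) where h(x) = x^3 - 1189, and h is irreducible over Q (because 1189 is not a perfect cube, so h has no rational root, and a monic cubic with no rational root is irreducible), g is also irreducible (irreducibility is preserved under the substitution x → x - 22). Hence m_α(x) = x^3 - 66x^2 + 1452x - 11837.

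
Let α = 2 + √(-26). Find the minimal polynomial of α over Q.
m_α(x) = x^2 - 4x + 30

From α - 2 = √(-26), squaring gives (α - 2)^2 = -26, i.e. α^2 - 4α + 4 = -26, so α^2 - 4α + 30 = 0. The discriminant of x^2 - 4x + 30 is (-4)^2 - 4·(30) = 16 - 120 = -104, and 4·(-26) is not a perfect square in Q since -26 is squarefree and ≠ 1. Hence x^2 - 4x + 30 is irreducible over Q and is the minimal polynomial of α.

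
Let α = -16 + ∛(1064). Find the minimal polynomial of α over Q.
m_α(x) = x^3 + 48x^2 + 768x + 3032

Set β = α + 16 = ∛(1064), so β^3 = 1064. Then (α + 16)^3 - 1064 = 0, i.e. α is a root of g(x) = (x + 16)^3 - 1064 = x^3 + 48x^2 + 768x + 3032. Since g(x) = h(x + 16) where h(x) = x^3 - 1064, and h is irreducible over Q (because 1064 is not a perfect cube, so h has no rational root, and a monic cubic with no rational root is irreducible), g is also irreducible (irreducibility is preserved under the substitution x → x + 16). Hence m_α(x) = x^3 + 48x^2 + 768x + 3032.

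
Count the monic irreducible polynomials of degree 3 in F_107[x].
There are 408312 monic irreducible polynomials of degree 3 over F_107

Each element of F_{107^3} that lies in no proper subfield is a root of exactly one monic irreducible of degree 3 over F_107, and each such polynomial has 3 distinct roots in F_{107^3}. By Möbius inversion the count is N_107(3) = (1/3) Σ_{d|3} μ(3/d) · 107^d = (1/3)(μ(3)·107^1 + μ(1)·107^3) = 1224936/3 = 408312.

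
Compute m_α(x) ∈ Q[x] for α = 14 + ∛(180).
m_α(x) = x^3 - 42x^2 + 588x - 2924

Set β = α - 14 = ∛(180), so β^3 = 180. Then (α - 14)^3 - 180 = 0, i.e. α is a root of g(x) = (x - 14)^3 - 180 = x^3 - 42x^2 + 588x - 2924. Since g(x) = h(x - 14) where h(x) = x^3 - 180, and h is irreducible over Q (because 180 is not a perfect cube, so h has no rational root, and a monic cubic with no rational root is irreducible), g is also irreducible (irreducibility is preserved under the substitution x → x - 14). Hence m_α(x) = x^3 - 42x^2 + 588x - 2924.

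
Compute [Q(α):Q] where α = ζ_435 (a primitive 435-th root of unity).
[Q(α):Q] = 224

The minimal polynomial of ζ_435 over Q is the 435-th cyclotomic polynomial Φ_435(x), which is irreducible over Q and has degree φ(435) = 224. Hence [Q(α):Q] = φ(435) = 224.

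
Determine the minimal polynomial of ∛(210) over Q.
m_α(x) = x^3 - 210

α satisfies α^3 = 210, so x^3 - 210 annihilates α. By the rational root test, a rational root p/q (in lowest terms) of x^3 - 210 would satisfy p^3 = 210 q^3, forcing q = 1 and p^3 = 210; but 210 is not a perfect cube, contradiction. A monic cubic over Q with no rational root is irreducible (any nontrivial factorization would include a linear factor). Hence x^3 - 210 is the minimal polynomial of α, and in particular [Q(α):Q] = 3.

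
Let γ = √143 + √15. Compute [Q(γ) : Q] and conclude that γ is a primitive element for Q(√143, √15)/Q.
[Q(γ) : Q] = 4 (equivalently, Q(γ) = Q(√143, √15))

Obviously Q(γ) ⊆ Q(√143, √15), and [Q(√143, √15):Q] = 4 (since 143, 15 are distinct squarefree integers > 1 with 2145 not a perfect square). To show equality we compute the minimal polynomial of γ. From γ = √143 + √15: γ^2 = 143 + 2√(2145) + 15 = 158 + 2√(2145), so γ^2 - 158 = 2√(2145); squaring, (γ^2 - 158)^2 = 4·2145, i.e. γ^4 - 316γ^2 + 24964 - 8580 = 0, i.e. γ^4 - 316γ^2 + 16384 = 0. So γ is a root of x^4 - 316x^2 + 16384. This polynomial is irreducible over Q: it has no rational root (each ±√143 ± √15 is irrational), and any factorization into two quadratics over Q would force √(2145) ∈ Q (pairing opposite roots) or √143, √15 ∈ Q (other pairings), all impossible. Hence [Q(γ):Q] = 4 = [Q(√143, √15):Q], so Q(γ) = Q(√143, √15).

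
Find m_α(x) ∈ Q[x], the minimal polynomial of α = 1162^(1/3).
m_α(x) = x^3 - 1162

α satisfies α^3 = 1162, so x^3 - 1162 annihilates α. By the rational root test, a rational root p/q (in lowest terms) of x^3 - 1162 would satisfy p^3 = 1162 q^3, forcing q = 1 and p^3 = 1162; but 1162 is not a perfect cube, contradiction. A monic cubic over Q with no rational root is irreducible (any nontrivial factorization would include a linear factor). Hence x^3 - 1162 is the minimal polynomial of α, and in particular [Q(α):Q] = 3.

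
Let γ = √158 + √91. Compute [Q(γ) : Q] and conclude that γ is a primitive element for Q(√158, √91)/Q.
[Q(γ) : Q] = 4 (equivalently, Q(γ) = Q(√158, √91))

Obviously Q(γ) ⊆ Q(√158, √91), and [Q(√158, √91):Q] = 4 (since 158, 91 are distinct squarefree integers > 1 with 14378 not a perfect square). To show equality we compute the minimal polynomial of γ. From γ = √158 + √91: γ^2 = 158 + 2√(14378) + 91 = 249 + 2√(14378), so γ^2 - 249 = 2√(14378); squaring, (γ^2 - 249)^2 = 4·14378, i.e. γ^4 - 498γ^2 + 62001 - 57512 = 0, i.e. γ^4 - 498γ^2 + 4489 = 0. So γ is a root of x^4 - 498x^2 + 4489. This polynomial is irreducible over Q: it has no rational root (each ±√158 ± √91 is irrational), and any factorization into two quadratics over Q would force √(14378) ∈ Q (pairing opposite roots) or √158, √91 ∈ Q (other pairings), all impossible. Hence [Q(γ):Q] = 4 = [Q(√158, √91):Q], so Q(γ) = Q(√158, √91).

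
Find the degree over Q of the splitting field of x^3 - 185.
[K : Q] = 6

The roots of x^3 - 185 are ∛185, ω∛185, ω^2∛185 where ω = e^(2πi/3) is a primitive cube root of unity, so K = Q(∛185, ω). Now [Q(∛185):Q] = 3 (since 185 is not a perfect cube, x^3 - 185 is irreducible) and [Q(ω):Q] = 2. Both 2 and 3 divide [K:Q], and [K:Q] ≤ 3·2 = 6, so [K:Q] = 6. (Equivalently: Q(∛185) ⊂ R but ω ∉ R, so [K : Q(∛185)] = 2.)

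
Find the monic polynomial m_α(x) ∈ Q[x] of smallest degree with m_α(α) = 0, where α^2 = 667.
m_α(x) = x^2 - 667

α satisfies α^2 - 667 = 0, so x^2 - 667 annihilates α. Since d = 667 is squarefree and ≠ 1, it is not a perfect square in Q, so x^2 - 667 has no rational root and is therefore irreducible over Q (a degree-2 polynomial over a field is irreducible iff it has no root). Hence m_α(x) = x^2 - 667.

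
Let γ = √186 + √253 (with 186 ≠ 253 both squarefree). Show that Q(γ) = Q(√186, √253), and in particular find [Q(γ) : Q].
[Q(γ) : Q] = 4 (equivalently, Q(γ) = Q(√186, √253))

Obviously Q(γ) ⊆ Q(√186, √253), and [Q(√186, √253):Q] = 4 (since 186, 253 are distinct squarefree integers > 1 with 47058 not a perfect square). To show equality we compute the minimal polynomial of γ. From γ = √186 + √253: γ^2 = 186 + 2√(47058) + 253 = 439 + 2√(47058), so γ^2 - 439 = 2√(47058); squaring, (γ^2 - 439)^2 = 4·47058, i.e. γ^4 - 878γ^2 + 192721 - 188232 = 0, i.e. γ^4 - 878γ^2 + 4489 = 0. So γ is a root of x^4 - 878x^2 + 4489. This polynomial is irreducible over Q: it has no rational root (each ±√186 ± √253 is irrational), and any factorization into two quadratics over Q would force √(47058) ∈ Q (pairing opposite roots) or √186, √253 ∈ Q (other pairings), all impossible. Hence [Q(γ):Q] = 4 = [Q(√186, √253):Q], so Q(γ) = Q(√186, √253).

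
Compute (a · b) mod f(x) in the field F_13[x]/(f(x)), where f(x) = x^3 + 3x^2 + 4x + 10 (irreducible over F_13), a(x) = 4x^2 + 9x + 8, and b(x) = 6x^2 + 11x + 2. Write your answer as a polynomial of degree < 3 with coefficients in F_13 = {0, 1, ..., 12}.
a · b ≡ 7x^2 + 9x + 3 (mod f(x))

Multiply in F_13[x]: a(x)·b(x) = (4x^2 + 9x + 8)·(6x^2 + 11x + 2) = 11x^4 + 7x^3 + 12x^2 + 2x + 3. This has degree ≥ 3, so divide by f(x) over F_13: 11x^4 + 7x^3 + 12x^2 + 2x + 3 = (11x)·(x^3 + 3x^2 + 4x + 10) + (7x^2 + 9x + 3). Hence a·b ≡ 7x^2 + 9x + 3 (mod f). (F_13[x]/(f) is a field with 13^3 = 2197 elements since f is irreducible of degree 3.)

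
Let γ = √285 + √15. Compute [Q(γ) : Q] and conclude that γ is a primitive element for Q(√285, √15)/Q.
[Q(γ) : Q] = 4 (equivalently, Q(γ) = Q(√285, √15))

Obviously Q(γ) ⊆ Q(√285, √15), and [Q(√285, √15):Q] = 4 (since 285, 15 are distinct squarefree integers > 1 with 4275 not a perfect square). To show equality we compute the minimal polynomial of γ. From γ = √285 + √15: γ^2 = 285 + 2√(4275) + 15 = 300 + 2√(4275), so γ^2 - 300 = 2√(4275); squaring, (γ^2 - 300)^2 = 4·4275, i.e. γ^4 - 600γ^2 + 90000 - 17100 = 0, i.e. γ^4 - 600γ^2 + 72900 = 0. So γ is a root of x^4 - 600x^2 + 72900. This polynomial is irreducible over Q: it has no rational root (each ±√285 ± √15 is irrational), and any factorization into two quadratics over Q would force √(4275) ∈ Q (pairing opposite roots) or √285, √15 ∈ Q (other pairings), all impossible. Hence [Q(γ):Q] = 4 = [Q(√285, √15):Q], so Q(γ) = Q(√285, √15).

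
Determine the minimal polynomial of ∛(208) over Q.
m_α(x) = x^3 - 208

α satisfies α^3 = 208, so x^3 - 208 annihilates α. By the rational root test, a rational root p/q (in lowest terms) of x^3 - 208 would satisfy p^3 = 208 q^3, forcing q = 1 and p^3 = 208; but 208 is not a perfect cube, contradiction. A monic cubic over Q with no rational root is irreducible (any nontrivial factorization would include a linear factor). Hence x^3 - 208 is the minimal polynomial of α, and in particular [Q(α):Q] = 3.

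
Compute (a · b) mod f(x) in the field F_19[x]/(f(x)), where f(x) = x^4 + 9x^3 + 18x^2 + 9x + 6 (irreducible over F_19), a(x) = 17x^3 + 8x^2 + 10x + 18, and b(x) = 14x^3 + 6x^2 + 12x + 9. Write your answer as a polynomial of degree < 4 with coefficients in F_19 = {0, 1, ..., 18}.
a · b ≡ 10x^3 + 6x^2 + 3x (mod f(x))

Multiply in F_19[x]: a(x)·b(x) = (17x^3 + 8x^2 + 10x + 18)·(14x^3 + 6x^2 + 12x + 9) = 10x^6 + 5x^5 + 12x^4 + 10x^3 + 15x^2 + 2x + 10. This has degree ≥ 4, so divide by f(x) over F_19: 10x^6 + 5x^5 + 12x^4 + 10x^3 + 15x^2 + 2x + 10 = (10x^2 + 10x + 8)·(x^4 + 9x^3 + 18x^2 + 9x + 6) + (10x^3 + 6x^2 + 3x). Hence a·b ≡ 10x^3 + 6x^2 + 3x (mod f). (F_19[x]/(f) is a field with 19^4 = 130321 elements since f is irreducible of degree 4.)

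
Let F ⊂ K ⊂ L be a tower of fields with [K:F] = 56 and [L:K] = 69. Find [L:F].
[L:F] = 3864

The tower law says that for any tower of field extensions F ⊂ K ⊂ L with finite degrees, [L:F] = [L:K] · [K:F]. Here this gives [L:F] = 69 · 56 = 3864.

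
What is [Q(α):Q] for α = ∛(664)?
[Q(α):Q] = 3

The minimal polynomial of α is x^3 - 664, irreducible over Q since 664 is not a perfect cube (so x^3 - 664 has no rational root). Hence [Q(α):Q] = deg(m_α) = 3.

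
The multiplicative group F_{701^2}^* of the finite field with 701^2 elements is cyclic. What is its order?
|F_{701^2}^*| = 491400

F_{701^2} has 701^2 = 491401 elements; its multiplicative group consists of all nonzero elements, so |F_{701^2}^*| = 491401 - 1 = 491400. (It is cyclic since any finite subgroup of the multiplicative group of a field is cyclic.)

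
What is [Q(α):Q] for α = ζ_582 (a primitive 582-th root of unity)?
[Q(α):Q] = 192

The minimal polynomial of ζ_582 over Q is the 582-th cyclotomic polynomial Φ_582(x), which is irreducible over Q and has degree φ(582) = 192. Hence [Q(α):Q] = φ(582) = 192.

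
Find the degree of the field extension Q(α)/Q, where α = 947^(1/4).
[Q(α):Q] = 4

α is a root of x^4 - 947. By Eisenstein's criterion at the prime p = 947 (which divides the constant term 947 but p^2 = 896809 does not, since 947 is squarefree), x^4 - 947 is irreducible over Q. Hence [Q(α):Q] = 4.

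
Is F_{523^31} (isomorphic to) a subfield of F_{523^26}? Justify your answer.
No: F_{523^31} is not a subfield of F_{523^26}

F_{p^m} embeds in F_{p^n} iff m | n. Here 31 ∤ 26 (since 26 = 0·31 + 26 with remainder 26 ≠ 0), so F_{523^31} is not a subfield of F_{523^26}. Equivalently: if it were, the tower law would give 31 = [F_{523^31}:F_523] dividing [F_{523^26}:F_523] = 26, contradiction.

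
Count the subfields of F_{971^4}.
F_{971^4} has 3 subfields

The subfields of F_{p^n} are exactly the fields F_{p^d} for d | n (each is the fixed field of the unique index-d subgroup of Gal(F_{p^n}/F_p) ≅ Z/nZ). The divisors of n = 4 are {1, 2, 4}, giving 3 subfields: F_{971^1}, F_{971^2}, F_{971^4}.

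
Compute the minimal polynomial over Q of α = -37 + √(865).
m_α(x) = x^2 + 74x + 504

From α + 37 = √(865), squaring gives (α + 37)^2 = 865, i.e. α^2 + 74α + 1369 = 865, so α^2 + 74α + 504 = 0. The discriminant of x^2 + 74x + 504 is (74)^2 - 4·(504) = 5476 - 2016 = 3460, and 4·(865) is not a perfect square in Q since 865 is squarefree and ≠ 1. Hence x^2 + 74x + 504 is irreducible over Q and is the minimal polynomial of α.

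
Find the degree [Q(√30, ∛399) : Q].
[Q(√30, ∛399) : Q] = 6

Let L = Q(√30, ∛399). Since Q(√30) ⊂ L and [Q(√30):Q] = 2, the tower law gives 2 | [L:Q]. Likewise Q(∛399) ⊂ L with [Q(∛399):Q] = 3 (because 399 is not a perfect cube), so 3 | [L:Q]. As gcd(2,3) = 1, [L:Q] is divisible by 6. Conversely L is generated over Q by √30 and ∛399, so [L:Q] ≤ 2·3 = 6. Therefore [Q(√30, ∛399) : Q] = 6.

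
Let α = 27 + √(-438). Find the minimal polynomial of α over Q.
m_α(x) = x^2 - 54x + 1167

From α - 27 = √(-438), squaring gives (α - 27)^2 = -438, i.e. α^2 - 54α + 729 = -438, so α^2 - 54α + 1167 = 0. The discriminant of x^2 - 54x + 1167 is (-54)^2 - 4·(1167) = 2916 - 4668 = -1752, and 4·(-438) is not a perfect square in Q since -438 is squarefree and ≠ 1. Hence x^2 - 54x + 1167 is irreducible over Q and is the minimal polynomial of α.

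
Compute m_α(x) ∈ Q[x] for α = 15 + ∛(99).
m_α(x) = x^3 - 45x^2 + 675x - 3474

Set β = α - 15 = ∛(99), so β^3 = 99. Then (α - 15)^3 - 99 = 0, i.e. α is a root of g(x) = (x - 15)^3 - 99 = x^3 - 45x^2 + 675x - 3474. Since g(x) = h(x - 15) where h(x) = x^3 - 99, and h is irreducible over Q (because 99 is not a perfect cube, so h has no rational root, and a monic cubic with no rational root is irreducible), g is also irreducible (irreducibility is preserved under the substitution x → x - 15). Hence m_α(x) = x^3 - 45x^2 + 675x - 3474.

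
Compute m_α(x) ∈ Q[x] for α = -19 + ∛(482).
m_α(x) = x^3 + 57x^2 + 1083x + 6377

Set β = α + 19 = ∛(482), so β^3 = 482. Then (α + 19)^3 - 482 = 0, i.e. α is a root of g(x) = (x + 19)^3 - 482 = x^3 + 57x^2 + 1083x + 6377. Since g(x) = h(x + 19) where h(x) = x^3 - 482, and h is irreducible over Q (because 482 is not a perfect cube, so h has no rational root, and a monic cubic with no rational root is irreducible), g is also irreducible (irreducibility is preserved under the substitution x → x + 19). Hence m_α(x) = x^3 + 57x^2 + 1083x + 6377.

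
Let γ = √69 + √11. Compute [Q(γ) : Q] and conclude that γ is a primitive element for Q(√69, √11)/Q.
[Q(γ) : Q] = 4 (equivalently, Q(γ) = Q(√69, √11))

Obviously Q(γ) ⊆ Q(√69, √11), and [Q(√69, √11):Q] = 4 (since 69, 11 are distinct squarefree integers > 1 with 759 not a perfect square). To show equality we compute the minimal polynomial of γ. From γ = √69 + √11: γ^2 = 69 + 2√(759) + 11 = 80 + 2√(759), so γ^2 - 80 = 2√(759); squaring, (γ^2 - 80)^2 = 4·759, i.e. γ^4 - 160γ^2 + 6400 - 3036 = 0, i.e. γ^4 - 160γ^2 + 3364 = 0. So γ is a root of x^4 - 160x^2 + 3364. This polynomial is irreducible over Q: it has no rational root (each ±√69 ± √11 is irrational), and any factorization into two quadratics over Q would force √(759) ∈ Q (pairing opposite roots) or √69, √11 ∈ Q (other pairings), all impossible. Hence [Q(γ):Q] = 4 = [Q(√69, √11):Q], so Q(γ) = Q(√69, √11).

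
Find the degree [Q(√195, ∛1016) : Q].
[Q(√195, ∛1016) : Q] = 6

Let L = Q(√195, ∛1016). Since Q(√195) ⊂ L and [Q(√195):Q] = 2, the tower law gives 2 | [L:Q]. Likewise Q(∛1016) ⊂ L with [Q(∛1016):Q] = 3 (because 1016 is not a perfect cube), so 3 | [L:Q]. As gcd(2,3) = 1, [L:Q] is divisible by 6. Conversely L is generated over Q by √195 and ∛1016, so [L:Q] ≤ 2·3 = 6. Therefore [Q(√195, ∛1016) : Q] = 6.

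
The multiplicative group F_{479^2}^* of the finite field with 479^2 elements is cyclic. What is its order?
|F_{479^2}^*| = 229440

F_{479^2} has 479^2 = 229441 elements; its multiplicative group consists of all nonzero elements, so |F_{479^2}^*| = 229441 - 1 = 229440. (It is cyclic since any finite subgroup of the multiplicative group of a field is cyclic.)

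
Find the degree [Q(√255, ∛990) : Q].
[Q(√255, ∛990) : Q] = 6

Let L = Q(√255, ∛990). Since Q(√255) ⊂ L and [Q(√255):Q] = 2, the tower law gives 2 | [L:Q]. Likewise Q(∛990) ⊂ L with [Q(∛990):Q] = 3 (because 990 is not a perfect cube), so 3 | [L:Q]. As gcd(2,3) = 1, [L:Q] is divisible by 6. Conversely L is generated over Q by √255 and ∛990, so [L:Q] ≤ 2·3 = 6. Therefore [Q(√255, ∛990) : Q] = 6.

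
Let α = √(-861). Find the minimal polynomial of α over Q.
m_α(x) = x^2 + 861

α satisfies α^2 + 861 = 0, so x^2 + 861 annihilates α. Since d = -861 is squarefree and ≠ 1, it is not a perfect square in Q, so x^2 + 861 has no rational root and is therefore irreducible over Q (a degree-2 polynomial over a field is irreducible iff it has no root). Hence m_α(x) = x^2 + 861.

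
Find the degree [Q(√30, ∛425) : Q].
[Q(√30, ∛425) : Q] = 6

Let L = Q(√30, ∛425). Since Q(√30) ⊂ L and [Q(√30):Q] = 2, the tower law gives 2 | [L:Q]. Likewise Q(∛425) ⊂ L with [Q(∛425):Q] = 3 (because 425 is not a perfect cube), so 3 | [L:Q]. As gcd(2,3) = 1, [L:Q] is divisible by 6. Conversely L is generated over Q by √30 and ∛425, so [L:Q] ≤ 2·3 = 6. Therefore [Q(√30, ∛425) : Q] = 6.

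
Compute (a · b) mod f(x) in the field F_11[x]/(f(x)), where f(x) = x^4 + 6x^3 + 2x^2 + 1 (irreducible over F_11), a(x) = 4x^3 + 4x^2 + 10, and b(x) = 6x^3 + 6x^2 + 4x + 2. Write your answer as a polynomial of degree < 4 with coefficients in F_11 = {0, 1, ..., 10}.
a · b ≡ 3x^3 + 8x^2 + 4x + 2 (mod f(x))

Multiply in F_11[x]: a(x)·b(x) = (4x^3 + 4x^2 + 10)·(6x^3 + 6x^2 + 4x + 2) = 2x^6 + 4x^5 + 7x^4 + 7x^3 + 2x^2 + 7x + 9. This has degree ≥ 4, so divide by f(x) over F_11: 2x^6 + 4x^5 + 7x^4 + 7x^3 + 2x^2 + 7x + 9 = (2x^2 + 3x + 7)·(x^4 + 6x^3 + 2x^2 + 1) + (3x^3 + 8x^2 + 4x + 2). Hence a·b ≡ 3x^3 + 8x^2 + 4x + 2 (mod f). (F_11[x]/(f) is a field with 11^4 = 14641 elements since f is irreducible of degree 4.)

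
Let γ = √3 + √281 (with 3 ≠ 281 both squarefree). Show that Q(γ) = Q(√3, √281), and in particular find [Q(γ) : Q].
[Q(γ) : Q] = 4 (equivalently, Q(γ) = Q(√3, √281))

Obviously Q(γ) ⊆ Q(√3, √281), and [Q(√3, √281):Q] = 4 (since 3, 281 are distinct squarefree integers > 1 with 843 not a perfect square). To show equality we compute the minimal polynomial of γ. From γ = √3 + √281: γ^2 = 3 + 2√(843) + 281 = 284 + 2√(843), so γ^2 - 284 = 2√(843); squaring, (γ^2 - 284)^2 = 4·843, i.e. γ^4 - 568γ^2 + 80656 - 3372 = 0, i.e. γ^4 - 568γ^2 + 77284 = 0. So γ is a root of x^4 - 568x^2 + 77284. This polynomial is irreducible over Q: it has no rational root (each ±√3 ± √281 is irrational), and any factorization into two quadratics over Q would force √(843) ∈ Q (pairing opposite roots) or √3, √281 ∈ Q (other pairings), all impossible. Hence [Q(γ):Q] = 4 = [Q(√3, √281):Q], so Q(γ) = Q(√3, √281).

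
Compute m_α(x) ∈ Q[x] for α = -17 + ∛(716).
m_α(x) = x^3 + 51x^2 + 867x + 4197

Set β = α + 17 = ∛(716), so β^3 = 716. Then (α + 17)^3 - 716 = 0, i.e. α is a root of g(x) = (x + 17)^3 - 716 = x^3 + 51x^2 + 867x + 4197. Since g(x) = h(x + 17) where h(x) = x^3 - 716, and h is irreducible over Q (because 716 is not a perfect cube, so h has no rational root, and a monic cubic with no rational root is irreducible), g is also irreducible (irreducibility is preserved under the substitution x → x + 17). Hence m_α(x) = x^3 + 51x^2 + 867x + 4197.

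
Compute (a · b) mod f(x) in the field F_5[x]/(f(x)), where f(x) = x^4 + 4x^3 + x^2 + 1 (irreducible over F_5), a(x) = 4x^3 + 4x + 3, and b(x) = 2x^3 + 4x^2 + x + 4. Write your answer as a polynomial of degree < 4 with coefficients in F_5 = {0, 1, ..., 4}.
a · b ≡ 2x^3 + 4 (mod f(x))

Multiply in F_5[x]: a(x)·b(x) = (4x^3 + 4x + 3)·(2x^3 + 4x^2 + x + 4) = 3x^6 + x^5 + 2x^4 + 3x^3 + x^2 + 4x + 2. This has degree ≥ 4, so divide by f(x) over F_5: 3x^6 + x^5 + 2x^4 + 3x^3 + x^2 + 4x + 2 = (3x^2 + 4x + 3)·(x^4 + 4x^3 + x^2 + 1) + (2x^3 + 4). Hence a·b ≡ 2x^3 + 4 (mod f). (F_5[x]/(f) is a field with 5^4 = 625 elements since f is irreducible of degree 4.)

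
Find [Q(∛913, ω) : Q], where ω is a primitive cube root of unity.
[Q(∛913, ω) : Q] = 6

[Q(∛913):Q] = 3 (min poly x^3 - 913, irreducible since 913 is not a perfect cube). [Q(ω):Q] = 2 (min poly x^2 + x + 1). Since Q(∛913) ⊂ R and ω ∉ R, we have ω ∉ Q(∛913), so x^2 + x + 1 remains irreducible over Q(∛913) and [Q(∛913, ω) : Q(∛913)] = 2. By the tower law, [Q(∛913, ω) : Q] = 3 · 2 = 6. (In fact Q(∛913, ω) is the splitting field of x^3 - 913 over Q.)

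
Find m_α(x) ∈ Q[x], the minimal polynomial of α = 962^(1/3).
m_α(x) = x^3 - 962

α satisfies α^3 = 962, so x^3 - 962 annihilates α. By the rational root test, a rational root p/q (in lowest terms) of x^3 - 962 would satisfy p^3 = 962 q^3, forcing q = 1 and p^3 = 962; but 962 is not a perfect cube, contradiction. A monic cubic over Q with no rational root is irreducible (any nontrivial factorization would include a linear factor). Hence x^3 - 962 is the minimal polynomial of α, and in particular [Q(α):Q] = 3.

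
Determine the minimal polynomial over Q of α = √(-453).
m_α(x) = x^2 + 453

α satisfies α^2 + 453 = 0, so x^2 + 453 annihilates α. Since d = -453 is squarefree and ≠ 1, it is not a perfect square in Q, so x^2 + 453 has no rational root and is therefore irreducible over Q (a degree-2 polynomial over a field is irreducible iff it has no root). Hence m_α(x) = x^2 + 453.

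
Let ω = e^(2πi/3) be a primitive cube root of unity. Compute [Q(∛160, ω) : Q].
[Q(∛160, ω) : Q] = 6

[Q(∛160):Q] = 3 (min poly x^3 - 160, irreducible since 160 is not a perfect cube). [Q(ω):Q] = 2 (min poly x^2 + x + 1). Since Q(∛160) ⊂ R and ω ∉ R, we have ω ∉ Q(∛160), so x^2 + x + 1 remains irreducible over Q(∛160) and [Q(∛160, ω) : Q(∛160)] = 2. By the tower law, [Q(∛160, ω) : Q] = 3 · 2 = 6. (In fact Q(∛160, ω) is the splitting field of x^3 - 160 over Q.)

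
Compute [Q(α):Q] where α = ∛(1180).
[Q(α):Q] = 3

The minimal polynomial of α is x^3 - 1180, irreducible over Q since 1180 is not a perfect cube (so x^3 - 1180 has no rational root). Hence [Q(α):Q] = deg(m_α) = 3.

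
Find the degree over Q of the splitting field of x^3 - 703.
[K : Q] = 6

The roots of x^3 - 703 are ∛703, ω∛703, ω^2∛703 where ω = e^(2πi/3) is a primitive cube root of unity, so K = Q(∛703, ω). Now [Q(∛703):Q] = 3 (since 703 is not a perfect cube, x^3 - 703 is irreducible) and [Q(ω):Q] = 2. Both 2 and 3 divide [K:Q], and [K:Q] ≤ 3·2 = 6, so [K:Q] = 6. (Equivalently: Q(∛703) ⊂ R but ω ∉ R, so [K : Q(∛703)] = 2.)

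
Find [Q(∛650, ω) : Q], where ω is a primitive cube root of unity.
[Q(∛650, ω) : Q] = 6

[Q(∛650):Q] = 3 (min poly x^3 - 650, irreducible since 650 is not a perfect cube). [Q(ω):Q] = 2 (min poly x^2 + x + 1). Since Q(∛650) ⊂ R and ω ∉ R, we have ω ∉ Q(∛650), so x^2 + x + 1 remains irreducible over Q(∛650) and [Q(∛650, ω) : Q(∛650)] = 2. By the tower law, [Q(∛650, ω) : Q] = 3 · 2 = 6. (In fact Q(∛650, ω) is the splitting field of x^3 - 650 over Q.)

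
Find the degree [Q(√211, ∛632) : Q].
[Q(√211, ∛632) : Q] = 6

Let L = Q(√211, ∛632). Since Q(√211) ⊂ L and [Q(√211):Q] = 2, the tower law gives 2 | [L:Q]. Likewise Q(∛632) ⊂ L with [Q(∛632):Q] = 3 (because 632 is not a perfect cube), so 3 | [L:Q]. As gcd(2,3) = 1, [L:Q] is divisible by 6. Conversely L is generated over Q by √211 and ∛632, so [L:Q] ≤ 2·3 = 6. Therefore [Q(√211, ∛632) : Q] = 6.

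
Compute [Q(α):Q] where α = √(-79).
[Q(α):Q] = 2

[Q(α):Q] equals the degree of the minimal polynomial of α. Here α^2 = -79 and x^2 + 79 is irreducible (d = -79 is squarefree, ≠ 1, hence not a square), so deg(m_α) = 2. Thus [Q(α):Q] = 2.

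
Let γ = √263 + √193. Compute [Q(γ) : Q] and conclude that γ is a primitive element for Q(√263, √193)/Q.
[Q(γ) : Q] = 4 (equivalently, Q(γ) = Q(√263, √193))

Obviously Q(γ) ⊆ Q(√263, √193), and [Q(√263, √193):Q] = 4 (since 263, 193 are distinct squarefree integers > 1 with 50759 not a perfect square). To show equality we compute the minimal polynomial of γ. From γ = √263 + √193: γ^2 = 263 + 2√(50759) + 193 = 456 + 2√(50759), so γ^2 - 456 = 2√(50759); squaring, (γ^2 - 456)^2 = 4·50759, i.e. γ^4 - 912γ^2 + 207936 - 203036 = 0, i.e. γ^4 - 912γ^2 + 4900 = 0. So γ is a root of x^4 - 912x^2 + 4900. This polynomial is irreducible over Q: it has no rational root (each ±√263 ± √193 is irrational), and any factorization into two quadratics over Q would force √(50759) ∈ Q (pairing opposite roots) or √263, √193 ∈ Q (other pairings), all impossible. Hence [Q(γ):Q] = 4 = [Q(√263, √193):Q], so Q(γ) = Q(√263, √193).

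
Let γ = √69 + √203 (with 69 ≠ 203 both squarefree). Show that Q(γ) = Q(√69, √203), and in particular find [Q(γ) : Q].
[Q(γ) : Q] = 4 (equivalently, Q(γ) = Q(√69, √203))

Obviously Q(γ) ⊆ Q(√69, √203), and [Q(√69, √203):Q] = 4 (since 69, 203 are distinct squarefree integers > 1 with 14007 not a perfect square). To show equality we compute the minimal polynomial of γ. From γ = √69 + √203: γ^2 = 69 + 2√(14007) + 203 = 272 + 2√(14007), so γ^2 - 272 = 2√(14007); squaring, (γ^2 - 272)^2 = 4·14007, i.e. γ^4 - 544γ^2 + 73984 - 56028 = 0, i.e. γ^4 - 544γ^2 + 17956 = 0. So γ is a root of x^4 - 544x^2 + 17956. This polynomial is irreducible over Q: it has no rational root (each ±√69 ± √203 is irrational), and any factorization into two quadratics over Q would force √(14007) ∈ Q (pairing opposite roots) or √69, √203 ∈ Q (other pairings), all impossible. Hence [Q(γ):Q] = 4 = [Q(√69, √203):Q], so Q(γ) = Q(√69, √203).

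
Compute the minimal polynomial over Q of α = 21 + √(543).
m_α(x) = x^2 - 42x - 102

From α - 21 = √(543), squaring gives (α - 21)^2 = 543, i.e. α^2 - 42α + 441 = 543, so α^2 - 42α - 102 = 0. The discriminant of x^2 - 42x - 102 is (-42)^2 - 4·(-102) = 1764 + 408 = 2172, and 4·(543) is not a perfect square in Q since 543 is squarefree and ≠ 1. Hence x^2 - 42x - 102 is irreducible over Q and is the minimal polynomial of α.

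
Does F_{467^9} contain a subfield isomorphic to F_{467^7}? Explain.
No: F_{467^7} is not a subfield of F_{467^9}

F_{p^m} embeds in F_{p^n} iff m | n. Here 7 ∤ 9 (since 9 = 1·7 + 2 with remainder 2 ≠ 0), so F_{467^7} is not a subfield of F_{467^9}. Equivalently: if it were, the tower law would give 7 = [F_{467^7}:F_467] dividing [F_{467^9}:F_467] = 9, contradiction.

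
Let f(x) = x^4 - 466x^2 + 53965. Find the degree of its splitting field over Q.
[K : Q] = 4

Solving the quadratic in x^2: x^2 = (466 ± √(466^2 - 4·53965))/2 = (466 ± √1296)/2 = (466 ± 36)/2, giving x^2 = 215 or x^2 = 251. So f(x) = (x^2 - 215)(x^2 - 251) and the roots of f are ±√215, ±√251. Hence the splitting field is K = Q(√215, √251). Since 215 and 251 are distinct squarefree integers > 1, their product 53965 is not a perfect square, so √251 ∉ Q(√215). By the tower law [K:Q] = [Q(√215,√251):Q(√215)] · [Q(√215):Q] = 2 · 2 = 4.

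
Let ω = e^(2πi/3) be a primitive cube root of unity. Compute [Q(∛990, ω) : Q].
[Q(∛990, ω) : Q] = 6

[Q(∛990):Q] = 3 (min poly x^3 - 990, irreducible since 990 is not a perfect cube). [Q(ω):Q] = 2 (min poly x^2 + x + 1). Since Q(∛990) ⊂ R and ω ∉ R, we have ω ∉ Q(∛990), so x^2 + x + 1 remains irreducible over Q(∛990) and [Q(∛990, ω) : Q(∛990)] = 2. By the tower law, [Q(∛990, ω) : Q] = 3 · 2 = 6. (In fact Q(∛990, ω) is the splitting field of x^3 - 990 over Q.)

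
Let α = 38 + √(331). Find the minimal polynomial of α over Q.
m_α(x) = x^2 - 76x + 1113

From α - 38 = √(331), squaring gives (α - 38)^2 = 331, i.e. α^2 - 76α + 1444 = 331, so α^2 - 76α + 1113 = 0. The discriminant of x^2 - 76x + 1113 is (-76)^2 - 4·(1113) = 5776 - 4452 = 1324, and 4·(331) is not a perfect square in Q since 331 is squarefree and ≠ 1. Hence x^2 - 76x + 1113 is irreducible over Q and is the minimal polynomial of α.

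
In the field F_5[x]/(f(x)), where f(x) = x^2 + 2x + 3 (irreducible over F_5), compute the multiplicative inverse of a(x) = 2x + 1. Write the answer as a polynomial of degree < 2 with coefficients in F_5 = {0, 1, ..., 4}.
a(x)^(-1) ≡ 2x + 3 (mod f(x))

Since f is irreducible over F_5, F_5[x]/(f) is a field and a(x) ≠ 0 has an inverse. Apply the extended Euclidean algorithm to f(x) and a(x) in F_5[x]: f(x) = (3x + 2)·a(x) + (1). The last nonzero remainder is the constant 1 = gcd(f, a) in F_5. Back-substituting through the division chain expresses 1 = s(x)·a(x) + t(x)·f(x) with s(x) ≡ 2x + 3 (mod f), so a(x)^(-1) ≡ s(x) = 2x + 3 (mod f). Check: (2x + 1)·(2x + 3) = 4x^2 + 3x + 3 ≡ 1 (mod x^2 + 2x + 3).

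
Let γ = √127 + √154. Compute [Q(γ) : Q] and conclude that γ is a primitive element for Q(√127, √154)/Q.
[Q(γ) : Q] = 4 (equivalently, Q(γ) = Q(√127, √154))

Obviously Q(γ) ⊆ Q(√127, √154), and [Q(√127, √154):Q] = 4 (since 127, 154 are distinct squarefree integers > 1 with 19558 not a perfect square). To show equality we compute the minimal polynomial of γ. From γ = √127 + √154: γ^2 = 127 + 2√(19558) + 154 = 281 + 2√(19558), so γ^2 - 281 = 2√(19558); squaring, (γ^2 - 281)^2 = 4·19558, i.e. γ^4 - 562γ^2 + 78961 - 78232 = 0, i.e. γ^4 - 562γ^2 + 729 = 0. So γ is a root of x^4 - 562x^2 + 729. This polynomial is irreducible over Q: it has no rational root (each ±√127 ± √154 is irrational), and any factorization into two quadratics over Q would force √(19558) ∈ Q (pairing opposite roots) or √127, √154 ∈ Q (other pairings), all impossible. Hence [Q(γ):Q] = 4 = [Q(√127, √154):Q], so Q(γ) = Q(√127, √154).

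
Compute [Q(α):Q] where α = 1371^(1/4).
[Q(α):Q] = 4

α is a root of x^4 - 1371. By Eisenstein's criterion at the prime p = 3 (which divides the constant term 1371 but p^2 = 9 does not, since 1371 is squarefree), x^4 - 1371 is irreducible over Q. Hence [Q(α):Q] = 4.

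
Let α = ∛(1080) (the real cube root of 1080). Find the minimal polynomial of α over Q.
m_α(x) = x^3 - 1080

α satisfies α^3 = 1080, so x^3 - 1080 annihilates α. By the rational root test, a rational root p/q (in lowest terms) of x^3 - 1080 would satisfy p^3 = 1080 q^3, forcing q = 1 and p^3 = 1080; but 1080 is not a perfect cube, contradiction. A monic cubic over Q with no rational root is irreducible (any nontrivial factorization would include a linear factor). Hence x^3 - 1080 is the minimal polynomial of α, and in particular [Q(α):Q] = 3.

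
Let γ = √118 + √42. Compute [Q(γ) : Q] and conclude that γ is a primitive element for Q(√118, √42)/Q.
[Q(γ) : Q] = 4 (equivalently, Q(γ) = Q(√118, √42))

Obviously Q(γ) ⊆ Q(√118, √42), and [Q(√118, √42):Q] = 4 (since 118, 42 are distinct squarefree integers > 1 with 4956 not a perfect square). To show equality we compute the minimal polynomial of γ. From γ = √118 + √42: γ^2 = 118 + 2√(4956) + 42 = 160 + 2√(4956), so γ^2 - 160 = 2√(4956); squaring, (γ^2 - 160)^2 = 4·4956, i.e. γ^4 - 320γ^2 + 25600 - 19824 = 0, i.e. γ^4 - 320γ^2 + 5776 = 0. So γ is a root of x^4 - 320x^2 + 5776. This polynomial is irreducible over Q: it has no rational root (each ±√118 ± √42 is irrational), and any factorization into two quadratics over Q would force √(4956) ∈ Q (pairing opposite roots) or √118, √42 ∈ Q (other pairings), all impossible. Hence [Q(γ):Q] = 4 = [Q(√118, √42):Q], so Q(γ) = Q(√118, √42).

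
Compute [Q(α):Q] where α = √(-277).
[Q(α):Q] = 2

[Q(α):Q] equals the degree of the minimal polynomial of α. Here α^2 = -277 and x^2 + 277 is irreducible (d = -277 is squarefree, ≠ 1, hence not a square), so deg(m_α) = 2. Thus [Q(α):Q] = 2.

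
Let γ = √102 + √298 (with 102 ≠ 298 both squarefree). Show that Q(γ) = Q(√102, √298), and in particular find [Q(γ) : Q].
[Q(γ) : Q] = 4 (equivalently, Q(γ) = Q(√102, √298))

Obviously Q(γ) ⊆ Q(√102, √298), and [Q(√102, √298):Q] = 4 (since 102, 298 are distinct squarefree integers > 1 with 30396 not a perfect square). To show equality we compute the minimal polynomial of γ. From γ = √102 + √298: γ^2 = 102 + 2√(30396) + 298 = 400 + 2√(30396), so γ^2 - 400 = 2√(30396); squaring, (γ^2 - 400)^2 = 4·30396, i.e. γ^4 - 800γ^2 + 160000 - 121584 = 0, i.e. γ^4 - 800γ^2 + 38416 = 0. So γ is a root of x^4 - 800x^2 + 38416. This polynomial is irreducible over Q: it has no rational root (each ±√102 ± √298 is irrational), and any factorization into two quadratics over Q would force √(30396) ∈ Q (pairing opposite roots) or √102, √298 ∈ Q (other pairings), all impossible. Hence [Q(γ):Q] = 4 = [Q(√102, √298):Q], so Q(γ) = Q(√102, √298).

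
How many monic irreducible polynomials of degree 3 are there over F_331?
There are 12088120 monic irreducible polynomials of degree 3 over F_331

Each element of F_{331^3} that lies in no proper subfield is a root of exactly one monic irreducible of degree 3 over F_331, and each such polynomial has 3 distinct roots in F_{331^3}. By Möbius inversion the count is N_331(3) = (1/3) Σ_{d|3} μ(3/d) · 331^d = (1/3)(μ(3)·331^1 + μ(1)·331^3) = 36264360/3 = 12088120.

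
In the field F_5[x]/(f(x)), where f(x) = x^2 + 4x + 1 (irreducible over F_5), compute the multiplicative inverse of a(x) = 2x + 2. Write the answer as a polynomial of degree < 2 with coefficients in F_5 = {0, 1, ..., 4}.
a(x)^(-1) ≡ 4x + 2 (mod f(x))

Since f is irreducible over F_5, F_5[x]/(f) is a field and a(x) ≠ 0 has an inverse. Apply the extended Euclidean algorithm to f(x) and a(x) in F_5[x]: f(x) = (3x + 4)·a(x) + (3). The last nonzero remainder is the constant 3 = gcd(f, a) in F_5. Back-substituting through the division chain expresses 3 = s(x)·a(x) + t(x)·f(x) with s(x) ≡ 2x + 1 (mod f), so (2x + 1)·a(x) ≡ 3 (mod f). Multiplying by 3^(-1) ≡ 2 in F_5 gives a(x)^(-1) ≡ 2·(2x + 1) ≡ 4x + 2 (mod f). Check: (2x + 2)·(4x + 2) = 3x^2 + 2x + 4 ≡ 1 (mod x^2 + 4x + 1).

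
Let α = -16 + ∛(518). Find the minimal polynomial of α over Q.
m_α(x) = x^3 + 48x^2 + 768x + 3578

Set β = α + 16 = ∛(518), so β^3 = 518. Then (α + 16)^3 - 518 = 0, i.e. α is a root of g(x) = (x + 16)^3 - 518 = x^3 + 48x^2 + 768x + 3578. Since g(x) = h(x + 16) where h(x) = x^3 - 518, and h is irreducible over Q (because 518 is not a perfect cube, so h has no rational root, and a monic cubic with no rational root is irreducible), g is also irreducible (irreducibility is preserved under the substitution x → x + 16). Hence m_α(x) = x^3 + 48x^2 + 768x + 3578.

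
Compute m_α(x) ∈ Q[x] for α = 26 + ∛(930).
m_α(x) = x^3 - 78x^2 + 2028x - 18506

Set β = α - 26 = ∛(930), so β^3 = 930. Then (α - 26)^3 - 930 = 0, i.e. α is a root of g(x) = (x - 26)^3 - 930 = x^3 - 78x^2 + 2028x - 18506. Since g(x) = h(x - 26) where h(x) = x^3 - 930, and h is irreducible over Q (because 930 is not a perfect cube, so h has no rational root, and a monic cubic with no rational root is irreducible), g is also irreducible (irreducibility is preserved under the substitution x → x - 26). Hence m_α(x) = x^3 - 78x^2 + 2028x - 18506.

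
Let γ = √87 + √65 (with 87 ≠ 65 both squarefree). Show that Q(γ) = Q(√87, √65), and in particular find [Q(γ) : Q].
[Q(γ) : Q] = 4 (equivalently, Q(γ) = Q(√87, √65))

Obviously Q(γ) ⊆ Q(√87, √65), and [Q(√87, √65):Q] = 4 (since 87, 65 are distinct squarefree integers > 1 with 5655 not a perfect square). To show equality we compute the minimal polynomial of γ. From γ = √87 + √65: γ^2 = 87 + 2√(5655) + 65 = 152 + 2√(5655), so γ^2 - 152 = 2√(5655); squaring, (γ^2 - 152)^2 = 4·5655, i.e. γ^4 - 304γ^2 + 23104 - 22620 = 0, i.e. γ^4 - 304γ^2 + 484 = 0. So γ is a root of x^4 - 304x^2 + 484. This polynomial is irreducible over Q: it has no rational root (each ±√87 ± √65 is irrational), and any factorization into two quadratics over Q would force √(5655) ∈ Q (pairing opposite roots) or √87, √65 ∈ Q (other pairings), all impossible. Hence [Q(γ):Q] = 4 = [Q(√87, √65):Q], so Q(γ) = Q(√87, √65).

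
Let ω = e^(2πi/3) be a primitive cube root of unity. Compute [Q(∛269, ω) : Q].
[Q(∛269, ω) : Q] = 6

[Q(∛269):Q] = 3 (min poly x^3 - 269, irreducible since 269 is not a perfect cube). [Q(ω):Q] = 2 (min poly x^2 + x + 1). Since Q(∛269) ⊂ R and ω ∉ R, we have ω ∉ Q(∛269), so x^2 + x + 1 remains irreducible over Q(∛269) and [Q(∛269, ω) : Q(∛269)] = 2. By the tower law, [Q(∛269, ω) : Q] = 3 · 2 = 6. (In fact Q(∛269, ω) is the splitting field of x^3 - 269 over Q.)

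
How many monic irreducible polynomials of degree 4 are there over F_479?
There are 13160735760 monic irreducible polynomials of degree 4 over F_479

Each element of F_{479^4} that lies in no proper subfield is a root of exactly one monic irreducible of degree 4 over F_479, and each such polynomial has 4 distinct roots in F_{479^4}. By Möbius inversion the count is N_479(4) = (1/4) Σ_{d|4} μ(4/d) · 479^d = (1/4)(μ(4)·479^1 + μ(2)·479^2 + μ(1)·479^4) = 52642943040/4 = 13160735760.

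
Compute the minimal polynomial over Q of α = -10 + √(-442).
m_α(x) = x^2 + 20x + 542

From α + 10 = √(-442), squaring gives (α + 10)^2 = -442, i.e. α^2 + 20α + 100 = -442, so α^2 + 20α + 542 = 0. The discriminant of x^2 + 20x + 542 is (20)^2 - 4·(542) = 400 - 2168 = -1768, and 4·(-442) is not a perfect square in Q since -442 is squarefree and ≠ 1. Hence x^2 + 20x + 542 is irreducible over Q and is the minimal polynomial of α.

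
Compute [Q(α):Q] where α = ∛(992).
[Q(α):Q] = 3

The minimal polynomial of α is x^3 - 992, irreducible over Q since 992 is not a perfect cube (so x^3 - 992 has no rational root). Hence [Q(α):Q] = deg(m_α) = 3.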